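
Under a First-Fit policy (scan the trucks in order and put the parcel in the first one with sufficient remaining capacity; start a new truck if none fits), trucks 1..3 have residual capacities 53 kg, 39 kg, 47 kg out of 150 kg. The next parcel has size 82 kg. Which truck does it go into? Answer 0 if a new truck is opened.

0

No truck has ≥ 82 kg free, so a new truck is opened.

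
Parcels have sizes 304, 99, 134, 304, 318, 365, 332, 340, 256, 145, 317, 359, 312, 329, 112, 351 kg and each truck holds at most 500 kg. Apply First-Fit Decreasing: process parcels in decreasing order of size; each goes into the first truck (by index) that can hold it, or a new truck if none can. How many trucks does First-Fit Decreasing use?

12 trucks

Sorted descending: 365, 359, 351, 340, 332, 329, 318, 317, 312, 304, 304, 256, 145, 134, 112, 99.
truck 1: place 365 kg, 135 kg left
truck 2: place 359 kg, 141 kg left
truck 3: place 351 kg, 149 kg left
truck 4: place 340 kg, 160 kg left
truck 5: place 332 kg, 168 kg left
truck 6: place 329 kg, 171 kg left
truck 7: place 318 kg, 182 kg left
truck 8: place 317 kg, 183 kg left
truck 9: place 312 kg, 188 kg left
truck 10: place 304 kg, 196 kg left
truck 11: place 304 kg, 196 kg left
truck 12: place 256 kg, 244 kg left
truck 3: place 145 kg, 4 kg left
truck 1: place 134 kg, 1 kg left
truck 2: place 112 kg, 29 kg left
truck 4: place 99 kg, 61 kg left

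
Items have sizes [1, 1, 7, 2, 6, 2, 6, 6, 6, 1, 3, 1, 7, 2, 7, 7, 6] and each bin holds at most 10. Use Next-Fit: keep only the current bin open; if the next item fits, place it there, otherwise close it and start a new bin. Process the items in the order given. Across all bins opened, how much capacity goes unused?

Put 1 in bin 1; 9 remain.
Put 1 in bin 1; 8 remain.
Put 7 in bin 1; 1 remain.
Put 2 in bin 2; 8 remain.
Put 6 in bin 2; 2 remain.
Put 2 in bin 2; 0 remain.
Put 6 in bin 3; 4 remain.
Put 6 in bin 4; 4 remain.
Put 6 in bin 5; 4 remain.
Put 1 in bin 5; 3 remain.
Put 3 in bin 5; 0 remain.
Put 1 in bin 6; 9 remain.
Put 7 in bin 6; 2 remain.
Put 2 in bin 6; 0 remain.
Put 7 in bin 7; 3 remain.
Put 7 in bin 8; 3 remain.
Put 6 in bin 9; 4 remain.
9 bins × 10 = 90; used 71; unused 19.

19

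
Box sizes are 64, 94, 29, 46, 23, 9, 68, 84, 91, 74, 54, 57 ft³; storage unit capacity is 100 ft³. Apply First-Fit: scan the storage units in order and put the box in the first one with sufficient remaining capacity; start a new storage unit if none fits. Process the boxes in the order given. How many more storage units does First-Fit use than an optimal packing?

1

First-Fit: [64,29] [94] [46,23,9] [68] [84] [91] [74] [54] [57] → 9 storage units.
8 boxes exceed 50 ft³ (half the capacity), and no two of those can share a storage unit, so at least 8 storage units are needed.
An optimal packing achieves that bound: [94] [91,9] [84] [74,23] [68,29] [64] [57] [54,46] → 8 storage units.
Excess: 9 − 8 = 1.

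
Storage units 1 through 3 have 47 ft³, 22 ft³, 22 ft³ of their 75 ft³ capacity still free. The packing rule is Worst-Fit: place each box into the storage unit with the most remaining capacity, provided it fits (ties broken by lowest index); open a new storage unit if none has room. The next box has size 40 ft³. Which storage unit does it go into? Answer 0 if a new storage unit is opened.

1

Storage units with room: storage unit 1 (47 ft³).
Most room is storage unit 1 with 47 ft³ free.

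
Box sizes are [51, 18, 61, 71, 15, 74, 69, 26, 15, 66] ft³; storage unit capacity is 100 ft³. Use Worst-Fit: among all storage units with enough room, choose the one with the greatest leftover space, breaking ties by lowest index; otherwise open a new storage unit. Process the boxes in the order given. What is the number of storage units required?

6 storage units

Put 51 ft³ in storage unit 1; 49 ft³ remain.
Put 18 ft³ in storage unit 1; 31 ft³ remain.
Put 61 ft³ in storage unit 2; 39 ft³ remain.
Put 71 ft³ in storage unit 3; 29 ft³ remain.
Put 15 ft³ in storage unit 2; 24 ft³ remain.
Put 74 ft³ in storage unit 4; 26 ft³ remain.
Put 69 ft³ in storage unit 5; 31 ft³ remain.
Put 26 ft³ in storage unit 1; 5 ft³ remain.
Put 15 ft³ in storage unit 5; 16 ft³ remain.
Put 66 ft³ in storage unit 6; 34 ft³ remain.
Final storage units: [51,18,26] [61,15] [71] [74] [69,15] [66].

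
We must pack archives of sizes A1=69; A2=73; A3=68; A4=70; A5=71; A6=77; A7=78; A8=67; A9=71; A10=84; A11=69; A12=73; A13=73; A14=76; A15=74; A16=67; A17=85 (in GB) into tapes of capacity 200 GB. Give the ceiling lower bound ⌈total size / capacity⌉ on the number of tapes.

7

Total size = 69 + 73 + 68 + 70 + 71 + 77 + 78 + 67 + 71 + 84 + 69 + 73 + 73 + 76 + 74 + 67 + 85 = 1245 GB.
⌈1245 / 200⌉ = 7.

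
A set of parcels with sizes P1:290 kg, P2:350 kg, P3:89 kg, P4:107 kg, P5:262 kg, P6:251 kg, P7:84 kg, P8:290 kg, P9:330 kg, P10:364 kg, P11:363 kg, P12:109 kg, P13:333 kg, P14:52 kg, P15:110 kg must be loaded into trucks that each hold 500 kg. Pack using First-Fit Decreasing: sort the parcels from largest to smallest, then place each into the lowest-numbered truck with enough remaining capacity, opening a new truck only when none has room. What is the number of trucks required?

Sorted descending: 364, 363, 350, 333, 330, 290, 290, 262, 251, 110, 109, 107, 89, 84, 52.
364 kg → truck 1 (remaining 136 kg)
363 kg → truck 2 (remaining 137 kg)
350 kg → truck 3 (remaining 150 kg)
333 kg → truck 4 (remaining 167 kg)
330 kg → truck 5 (remaining 170 kg)
290 kg → truck 6 (remaining 210 kg)
290 kg → truck 7 (remaining 210 kg)
262 kg → truck 8 (remaining 238 kg)
251 kg → truck 9 (remaining 249 kg)
110 kg → truck 1 (remaining 26 kg)
109 kg → truck 2 (remaining 28 kg)
107 kg → truck 3 (remaining 43 kg)
89 kg → truck 4 (remaining 78 kg)
84 kg → truck 5 (remaining 86 kg)
52 kg → truck 4 (remaining 26 kg)

9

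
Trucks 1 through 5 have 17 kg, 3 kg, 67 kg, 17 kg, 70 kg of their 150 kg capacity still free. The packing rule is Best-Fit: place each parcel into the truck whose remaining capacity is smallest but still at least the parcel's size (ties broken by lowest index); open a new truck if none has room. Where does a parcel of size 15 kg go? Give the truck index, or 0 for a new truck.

Trucks with room: truck 1 (17 kg), truck 3 (67 kg), truck 4 (17 kg), truck 5 (70 kg).
Tightest fit is truck 1 with 17 kg free.

1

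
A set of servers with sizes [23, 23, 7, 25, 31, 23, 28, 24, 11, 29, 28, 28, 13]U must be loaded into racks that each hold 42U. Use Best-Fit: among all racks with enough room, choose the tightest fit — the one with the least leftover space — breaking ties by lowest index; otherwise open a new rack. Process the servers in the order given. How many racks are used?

10

rack 1: place 23U, 19U left
rack 2: place 23U, 19U left
rack 1: place 7U, 12U left
rack 3: place 25U, 17U left
rack 4: place 31U, 11U left
rack 5: place 23U, 19U left
rack 6: place 28U, 14U left
rack 7: place 24U, 18U left
rack 4: place 11U, 0U left
rack 8: place 29U, 13U left
rack 9: place 28U, 14U left
rack 10: place 28U, 14U left
rack 8: place 13U, 0U left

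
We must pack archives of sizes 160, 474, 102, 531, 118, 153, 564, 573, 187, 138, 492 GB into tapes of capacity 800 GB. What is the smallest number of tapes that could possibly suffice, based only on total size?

5 tapes

Total size = 160 + 474 + 102 + 531 + 118 + 153 + 564 + 573 + 187 + 138 + 492 = 3492 GB.
⌈3492 / 800⌉ = 5.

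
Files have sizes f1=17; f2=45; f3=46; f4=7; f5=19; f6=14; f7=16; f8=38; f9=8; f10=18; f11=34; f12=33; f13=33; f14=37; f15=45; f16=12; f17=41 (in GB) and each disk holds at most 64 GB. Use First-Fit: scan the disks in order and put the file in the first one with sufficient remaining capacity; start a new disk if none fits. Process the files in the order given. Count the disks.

10

Put f1 (17 GB) in disk 1; 47 GB remain.
Put f2 (45 GB) in disk 1; 2 GB remain.
Put f3 (46 GB) in disk 2; 18 GB remain.
Put f4 (7 GB) in disk 2; 11 GB remain.
Put f5 (19 GB) in disk 3; 45 GB remain.
Put f6 (14 GB) in disk 3; 31 GB remain.
Put f7 (16 GB) in disk 3; 15 GB remain.
Put f8 (38 GB) in disk 4; 26 GB remain.
Put f9 (8 GB) in disk 2; 3 GB remain.
Put f10 (18 GB) in disk 4; 8 GB remain.
Put f11 (34 GB) in disk 5; 30 GB remain.
Put f12 (33 GB) in disk 6; 31 GB remain.
Put f13 (33 GB) in disk 7; 31 GB remain.
Put f14 (37 GB) in disk 8; 27 GB remain.
Put f15 (45 GB) in disk 9; 19 GB remain.
Put f16 (12 GB) in disk 3; 3 GB remain.
Put f17 (41 GB) in disk 10; 23 GB remain.
Final disks: [17,45] [46,7,8] [19,14,16,12] [38,18] [34] [33] [33] [37] [45] [41].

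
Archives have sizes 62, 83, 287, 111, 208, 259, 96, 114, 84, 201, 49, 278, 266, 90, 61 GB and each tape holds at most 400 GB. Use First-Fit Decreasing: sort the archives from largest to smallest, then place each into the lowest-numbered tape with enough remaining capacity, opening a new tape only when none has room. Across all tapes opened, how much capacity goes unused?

151

Sorted descending: 287, 278, 266, 259, 208, 201, 114, 111, 96, 90, 84, 83, 62, 61, 49.
tape 1: place 287 GB, 113 GB left
tape 2: place 278 GB, 122 GB left
tape 3: place 266 GB, 134 GB left
tape 4: place 259 GB, 141 GB left
tape 5: place 208 GB, 192 GB left
tape 6: place 201 GB, 199 GB left
tape 2: place 114 GB, 8 GB left
tape 1: place 111 GB, 2 GB left
tape 3: place 96 GB, 38 GB left
tape 4: place 90 GB, 51 GB left
tape 5: place 84 GB, 108 GB left
tape 5: place 83 GB, 25 GB left
tape 6: place 62 GB, 137 GB left
tape 6: place 61 GB, 76 GB left
tape 4: place 49 GB, 2 GB left
6 tapes × 400 GB = 2400 GB; used 2249 GB; unused 151 GB.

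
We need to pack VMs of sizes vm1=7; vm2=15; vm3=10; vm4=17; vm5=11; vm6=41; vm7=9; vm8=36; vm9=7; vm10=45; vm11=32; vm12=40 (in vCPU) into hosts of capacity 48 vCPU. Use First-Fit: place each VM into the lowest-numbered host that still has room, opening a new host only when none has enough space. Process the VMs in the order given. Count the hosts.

7

Put vm1 (7 vCPU) in host 1; 41 vCPU remain.
Put vm2 (15 vCPU) in host 1; 26 vCPU remain.
Put vm3 (10 vCPU) in host 1; 16 vCPU remain.
Put vm4 (17 vCPU) in host 2; 31 vCPU remain.
Put vm5 (11 vCPU) in host 1; 5 vCPU remain.
Put vm6 (41 vCPU) in host 3; 7 vCPU remain.
Put vm7 (9 vCPU) in host 2; 22 vCPU remain.
Put vm8 (36 vCPU) in host 4; 12 vCPU remain.
Put vm9 (7 vCPU) in host 2; 15 vCPU remain.
Put vm10 (45 vCPU) in host 5; 3 vCPU remain.
Put vm11 (32 vCPU) in host 6; 16 vCPU remain.
Put vm12 (40 vCPU) in host 7; 8 vCPU remain.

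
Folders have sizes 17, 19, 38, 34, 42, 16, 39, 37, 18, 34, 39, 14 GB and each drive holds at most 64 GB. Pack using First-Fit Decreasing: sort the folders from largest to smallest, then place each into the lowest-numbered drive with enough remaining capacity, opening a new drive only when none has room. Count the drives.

Sorted descending: 42, 39, 39, 38, 37, 34, 34, 19, 18, 17, 16, 14.
42 GB → drive 1 (remaining 22 GB)
39 GB → drive 2 (remaining 25 GB)
39 GB → drive 3 (remaining 25 GB)
38 GB → drive 4 (remaining 26 GB)
37 GB → drive 5 (remaining 27 GB)
34 GB → drive 6 (remaining 30 GB)
34 GB → drive 7 (remaining 30 GB)
19 GB → drive 1 (remaining 3 GB)
18 GB → drive 2 (remaining 7 GB)
17 GB → drive 3 (remaining 8 GB)
16 GB → drive 4 (remaining 10 GB)
14 GB → drive 5 (remaining 13 GB)
Final drives: [42,19] [39,18] [39,17] [38,16] [37,14] [34] [34].

7 drives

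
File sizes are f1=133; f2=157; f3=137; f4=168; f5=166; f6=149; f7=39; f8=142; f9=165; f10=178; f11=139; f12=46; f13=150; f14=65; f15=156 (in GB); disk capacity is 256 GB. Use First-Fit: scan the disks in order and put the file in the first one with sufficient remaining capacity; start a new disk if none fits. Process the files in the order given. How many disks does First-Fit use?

12 disks

f1 (133 GB) → disk 1 (remaining 123 GB)
f2 (157 GB) → disk 2 (remaining 99 GB)
f3 (137 GB) → disk 3 (remaining 119 GB)
f4 (168 GB) → disk 4 (remaining 88 GB)
f5 (166 GB) → disk 5 (remaining 90 GB)
f6 (149 GB) → disk 6 (remaining 107 GB)
f7 (39 GB) → disk 1 (remaining 84 GB)
f8 (142 GB) → disk 7 (remaining 114 GB)
f9 (165 GB) → disk 8 (remaining 91 GB)
f10 (178 GB) → disk 9 (remaining 78 GB)
f11 (139 GB) → disk 10 (remaining 117 GB)
f12 (46 GB) → disk 1 (remaining 38 GB)
f13 (150 GB) → disk 11 (remaining 106 GB)
f14 (65 GB) → disk 2 (remaining 34 GB)
f15 (156 GB) → disk 12 (remaining 100 GB)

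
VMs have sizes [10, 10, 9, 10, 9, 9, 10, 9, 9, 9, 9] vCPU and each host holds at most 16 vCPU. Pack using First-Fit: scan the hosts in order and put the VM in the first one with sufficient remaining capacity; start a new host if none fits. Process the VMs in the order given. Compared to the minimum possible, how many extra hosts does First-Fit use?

0

First-Fit: [10] [10] [9] [10] [9] [9] [10] [9] [9] [9] [9] → 11 hosts.
11 VMs exceed 8 vCPU (half the capacity), and no two of those can share a host, so at least 11 hosts are needed.
So 11 is already optimal.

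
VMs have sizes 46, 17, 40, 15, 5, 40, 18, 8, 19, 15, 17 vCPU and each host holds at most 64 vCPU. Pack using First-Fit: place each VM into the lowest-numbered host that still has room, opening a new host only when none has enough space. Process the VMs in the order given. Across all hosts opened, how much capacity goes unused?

16

Put 46 vCPU in host 1; 18 vCPU remain.
Put 17 vCPU in host 1; 1 vCPU remain.
Put 40 vCPU in host 2; 24 vCPU remain.
Put 15 vCPU in host 2; 9 vCPU remain.
Put 5 vCPU in host 2; 4 vCPU remain.
Put 40 vCPU in host 3; 24 vCPU remain.
Put 18 vCPU in host 3; 6 vCPU remain.
Put 8 vCPU in host 4; 56 vCPU remain.
Put 19 vCPU in host 4; 37 vCPU remain.
Put 15 vCPU in host 4; 22 vCPU remain.
Put 17 vCPU in host 4; 5 vCPU remain.
4 hosts × 64 vCPU = 256 vCPU; used 240 vCPU; unused 16 vCPU.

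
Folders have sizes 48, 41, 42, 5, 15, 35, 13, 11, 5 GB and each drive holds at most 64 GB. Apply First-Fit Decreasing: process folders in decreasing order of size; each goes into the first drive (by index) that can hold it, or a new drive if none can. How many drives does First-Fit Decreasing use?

Sorted descending: 48, 42, 41, 35, 15, 13, 11, 5, 5.
drive 1: place 48 GB, 16 GB left
drive 2: place 42 GB, 22 GB left
drive 3: place 41 GB, 23 GB left
drive 4: place 35 GB, 29 GB left
drive 1: place 15 GB, 1 GB left
drive 2: place 13 GB, 9 GB left
drive 3: place 11 GB, 12 GB left
drive 2: place 5 GB, 4 GB left
drive 3: place 5 GB, 7 GB left

4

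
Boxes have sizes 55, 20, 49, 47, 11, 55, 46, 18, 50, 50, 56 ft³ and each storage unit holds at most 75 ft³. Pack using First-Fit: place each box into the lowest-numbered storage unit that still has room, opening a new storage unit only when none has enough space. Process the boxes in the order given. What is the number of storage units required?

Put 55 ft³ in storage unit 1; 20 ft³ remain.
Put 20 ft³ in storage unit 1; 0 ft³ remain.
Put 49 ft³ in storage unit 2; 26 ft³ remain.
Put 47 ft³ in storage unit 3; 28 ft³ remain.
Put 11 ft³ in storage unit 2; 15 ft³ remain.
Put 55 ft³ in storage unit 4; 20 ft³ remain.
Put 46 ft³ in storage unit 5; 29 ft³ remain.
Put 18 ft³ in storage unit 3; 10 ft³ remain.
Put 50 ft³ in storage unit 6; 25 ft³ remain.
Put 50 ft³ in storage unit 7; 25 ft³ remain.
Put 56 ft³ in storage unit 8; 19 ft³ remain.

8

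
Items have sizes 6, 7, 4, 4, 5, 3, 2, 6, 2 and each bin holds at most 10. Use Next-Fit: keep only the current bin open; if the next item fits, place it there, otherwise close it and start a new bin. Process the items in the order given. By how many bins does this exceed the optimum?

Next-Fit: [6] [7] [4,4] [5,3,2] [6,2] → 5 bins.
Total size 39; any packing needs at least ⌈39/10⌉ = 4 bins.
An optimal packing achieves that bound: [7,3] [6,4] [6,4] [5,2,2] → 4 bins.
Excess: 5 − 4 = 1.

1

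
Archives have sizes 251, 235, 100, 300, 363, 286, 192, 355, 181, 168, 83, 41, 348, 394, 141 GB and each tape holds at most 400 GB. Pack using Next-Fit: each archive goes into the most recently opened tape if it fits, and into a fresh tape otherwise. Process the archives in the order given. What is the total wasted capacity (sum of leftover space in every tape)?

1362

tape 1: place 251 GB, 149 GB left
tape 2: place 235 GB, 165 GB left
tape 2: place 100 GB, 65 GB left
tape 3: place 300 GB, 100 GB left
tape 4: place 363 GB, 37 GB left
tape 5: place 286 GB, 114 GB left
tape 6: place 192 GB, 208 GB left
tape 7: place 355 GB, 45 GB left
tape 8: place 181 GB, 219 GB left
tape 8: place 168 GB, 51 GB left
tape 9: place 83 GB, 317 GB left
tape 9: place 41 GB, 276 GB left
tape 10: place 348 GB, 52 GB left
tape 11: place 394 GB, 6 GB left
tape 12: place 141 GB, 259 GB left
12 tapes × 400 GB = 4800 GB; used 3438 GB; unused 1362 GB.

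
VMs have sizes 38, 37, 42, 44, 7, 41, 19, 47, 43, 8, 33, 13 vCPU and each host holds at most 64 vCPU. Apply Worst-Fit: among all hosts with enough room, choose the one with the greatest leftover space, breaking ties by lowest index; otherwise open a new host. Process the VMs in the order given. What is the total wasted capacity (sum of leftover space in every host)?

Put 38 vCPU in host 1; 26 vCPU remain.
Put 37 vCPU in host 2; 27 vCPU remain.
Put 42 vCPU in host 3; 22 vCPU remain.
Put 44 vCPU in host 4; 20 vCPU remain.
Put 7 vCPU in host 2; 20 vCPU remain.
Put 41 vCPU in host 5; 23 vCPU remain.
Put 19 vCPU in host 1; 7 vCPU remain.
Put 47 vCPU in host 6; 17 vCPU remain.
Put 43 vCPU in host 7; 21 vCPU remain.
Put 8 vCPU in host 5; 15 vCPU remain.
Put 33 vCPU in host 8; 31 vCPU remain.
Put 13 vCPU in host 8; 18 vCPU remain.
8 hosts × 64 vCPU = 512 vCPU; used 372 vCPU; unused 140 vCPU.

140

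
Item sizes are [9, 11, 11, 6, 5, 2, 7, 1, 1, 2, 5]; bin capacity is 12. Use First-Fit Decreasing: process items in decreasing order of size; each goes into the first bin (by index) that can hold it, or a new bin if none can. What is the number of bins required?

6

Sorted descending: 11, 11, 9, 7, 6, 5, 5, 2, 2, 1, 1.
11 → bin 1 (remaining 1)
11 → bin 2 (remaining 1)
9 → bin 3 (remaining 3)
7 → bin 4 (remaining 5)
6 → bin 5 (remaining 6)
5 → bin 4 (remaining 0)
5 → bin 5 (remaining 1)
2 → bin 3 (remaining 1)
2 → bin 6 (remaining 10)
1 → bin 1 (remaining 0)
1 → bin 2 (remaining 0)
Final bins: [11,1] [11,1] [9,2] [7,5] [6,5] [2].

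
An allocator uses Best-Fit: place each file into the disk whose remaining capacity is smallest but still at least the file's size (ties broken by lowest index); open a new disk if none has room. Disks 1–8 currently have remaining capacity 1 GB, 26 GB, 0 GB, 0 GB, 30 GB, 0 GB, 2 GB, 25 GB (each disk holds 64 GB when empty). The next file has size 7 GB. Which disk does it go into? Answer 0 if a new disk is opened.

8

Disks with room: disk 2 (26 GB), disk 5 (30 GB), disk 8 (25 GB).
Tightest fit is disk 8 with 25 GB free.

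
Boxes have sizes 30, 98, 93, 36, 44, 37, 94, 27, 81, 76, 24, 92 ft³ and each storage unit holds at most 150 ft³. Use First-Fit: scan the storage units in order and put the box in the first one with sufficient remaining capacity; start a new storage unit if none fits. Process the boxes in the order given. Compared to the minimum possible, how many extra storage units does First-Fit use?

1

First-Fit: [30,98] [93,36] [44,37,27,24] [94] [81] [76] [92] → 7 storage units.
6 boxes exceed 75 ft³ (half the capacity), and no two of those can share a storage unit, so at least 6 storage units are needed.
An optimal packing achieves that bound: [98,44] [94,37] [93,36] [92,30,27] [81,24] [76] → 6 storage units.
Excess: 7 − 6 = 1.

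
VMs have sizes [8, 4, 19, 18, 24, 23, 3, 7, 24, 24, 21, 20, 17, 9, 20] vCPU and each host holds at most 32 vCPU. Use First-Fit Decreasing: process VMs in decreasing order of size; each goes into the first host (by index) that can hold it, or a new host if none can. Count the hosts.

10 hosts

Sorted descending: 24, 24, 24, 23, 21, 20, 20, 19, 18, 17, 9, 8, 7, 4, 3.
host 1: place 24 vCPU, 8 vCPU left
host 2: place 24 vCPU, 8 vCPU left
host 3: place 24 vCPU, 8 vCPU left
host 4: place 23 vCPU, 9 vCPU left
host 5: place 21 vCPU, 11 vCPU left
host 6: place 20 vCPU, 12 vCPU left
host 7: place 20 vCPU, 12 vCPU left
host 8: place 19 vCPU, 13 vCPU left
host 9: place 18 vCPU, 14 vCPU left
host 10: place 17 vCPU, 15 vCPU left
host 4: place 9 vCPU, 0 vCPU left
host 1: place 8 vCPU, 0 vCPU left
host 2: place 7 vCPU, 1 vCPU left
host 3: place 4 vCPU, 4 vCPU left
host 3: place 3 vCPU, 1 vCPU left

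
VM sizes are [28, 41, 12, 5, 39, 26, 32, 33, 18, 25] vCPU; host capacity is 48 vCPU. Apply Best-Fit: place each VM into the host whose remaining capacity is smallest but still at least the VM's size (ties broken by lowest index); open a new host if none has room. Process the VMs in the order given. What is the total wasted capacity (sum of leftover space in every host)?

28 vCPU → host 1 (remaining 20 vCPU)
41 vCPU → host 2 (remaining 7 vCPU)
12 vCPU → host 1 (remaining 8 vCPU)
5 vCPU → host 2 (remaining 2 vCPU)
39 vCPU → host 3 (remaining 9 vCPU)
26 vCPU → host 4 (remaining 22 vCPU)
32 vCPU → host 5 (remaining 16 vCPU)
33 vCPU → host 6 (remaining 15 vCPU)
18 vCPU → host 4 (remaining 4 vCPU)
25 vCPU → host 7 (remaining 23 vCPU)
7 hosts × 48 vCPU = 336 vCPU; used 259 vCPU; unused 77 vCPU.

77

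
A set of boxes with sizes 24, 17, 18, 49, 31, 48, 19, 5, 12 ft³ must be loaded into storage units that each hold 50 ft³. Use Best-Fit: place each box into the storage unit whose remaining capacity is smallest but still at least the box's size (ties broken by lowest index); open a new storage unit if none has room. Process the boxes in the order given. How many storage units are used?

Put 24 ft³ in storage unit 1; 26 ft³ remain.
Put 17 ft³ in storage unit 1; 9 ft³ remain.
Put 18 ft³ in storage unit 2; 32 ft³ remain.
Put 49 ft³ in storage unit 3; 1 ft³ remain.
Put 31 ft³ in storage unit 2; 1 ft³ remain.
Put 48 ft³ in storage unit 4; 2 ft³ remain.
Put 19 ft³ in storage unit 5; 31 ft³ remain.
Put 5 ft³ in storage unit 1; 4 ft³ remain.
Put 12 ft³ in storage unit 5; 19 ft³ remain.

5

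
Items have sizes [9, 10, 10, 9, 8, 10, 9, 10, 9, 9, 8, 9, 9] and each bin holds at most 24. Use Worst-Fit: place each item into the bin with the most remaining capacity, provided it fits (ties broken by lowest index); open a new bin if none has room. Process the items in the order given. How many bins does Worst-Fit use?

9 → bin 1 (remaining 15)
10 → bin 1 (remaining 5)
10 → bin 2 (remaining 14)
9 → bin 2 (remaining 5)
8 → bin 3 (remaining 16)
10 → bin 3 (remaining 6)
9 → bin 4 (remaining 15)
10 → bin 4 (remaining 5)
9 → bin 5 (remaining 15)
9 → bin 5 (remaining 6)
8 → bin 6 (remaining 16)
9 → bin 6 (remaining 7)
9 → bin 7 (remaining 15)

7 bins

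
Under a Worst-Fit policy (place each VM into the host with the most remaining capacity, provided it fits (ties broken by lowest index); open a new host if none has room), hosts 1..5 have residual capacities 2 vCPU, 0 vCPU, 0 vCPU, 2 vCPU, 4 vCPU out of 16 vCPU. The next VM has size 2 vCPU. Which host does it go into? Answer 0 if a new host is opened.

Hosts with room: host 1 (2 vCPU), host 4 (2 vCPU), host 5 (4 vCPU).
Most room is host 5 with 4 vCPU free.

5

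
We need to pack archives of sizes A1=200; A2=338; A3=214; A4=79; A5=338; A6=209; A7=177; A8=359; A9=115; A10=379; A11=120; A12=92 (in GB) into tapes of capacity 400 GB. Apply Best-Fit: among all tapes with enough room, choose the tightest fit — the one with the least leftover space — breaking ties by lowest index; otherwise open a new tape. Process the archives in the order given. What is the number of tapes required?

8

tape 1: place A1 (200 GB), 200 GB left
tape 2: place A2 (338 GB), 62 GB left
tape 3: place A3 (214 GB), 186 GB left
tape 3: place A4 (79 GB), 107 GB left
tape 4: place A5 (338 GB), 62 GB left
tape 5: place A6 (209 GB), 191 GB left
tape 5: place A7 (177 GB), 14 GB left
tape 6: place A8 (359 GB), 41 GB left
tape 1: place A9 (115 GB), 85 GB left
tape 7: place A10 (379 GB), 21 GB left
tape 8: place A11 (120 GB), 280 GB left
tape 3: place A12 (92 GB), 15 GB left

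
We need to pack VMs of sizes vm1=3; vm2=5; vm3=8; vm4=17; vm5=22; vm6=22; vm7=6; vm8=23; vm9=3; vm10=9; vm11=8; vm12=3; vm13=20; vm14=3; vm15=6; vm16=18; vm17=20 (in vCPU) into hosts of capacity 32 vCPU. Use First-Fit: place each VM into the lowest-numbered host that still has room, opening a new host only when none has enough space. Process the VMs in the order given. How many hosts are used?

host 1: place vm1 (3 vCPU), 29 vCPU left
host 1: place vm2 (5 vCPU), 24 vCPU left
host 1: place vm3 (8 vCPU), 16 vCPU left
host 2: place vm4 (17 vCPU), 15 vCPU left
host 3: place vm5 (22 vCPU), 10 vCPU left
host 4: place vm6 (22 vCPU), 10 vCPU left
host 1: place vm7 (6 vCPU), 10 vCPU left
host 5: place vm8 (23 vCPU), 9 vCPU left
host 1: place vm9 (3 vCPU), 7 vCPU left
host 2: place vm10 (9 vCPU), 6 vCPU left
host 3: place vm11 (8 vCPU), 2 vCPU left
host 1: place vm12 (3 vCPU), 4 vCPU left
host 6: place vm13 (20 vCPU), 12 vCPU left
host 1: place vm14 (3 vCPU), 1 vCPU left
host 2: place vm15 (6 vCPU), 0 vCPU left
host 7: place vm16 (18 vCPU), 14 vCPU left
host 8: place vm17 (20 vCPU), 12 vCPU left

8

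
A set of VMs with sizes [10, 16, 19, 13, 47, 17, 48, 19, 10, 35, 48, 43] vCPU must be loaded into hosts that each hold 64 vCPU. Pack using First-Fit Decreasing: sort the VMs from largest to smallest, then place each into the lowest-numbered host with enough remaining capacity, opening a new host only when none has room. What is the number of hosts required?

Sorted descending: 48, 48, 47, 43, 35, 19, 19, 17, 16, 13, 10, 10.
host 1: place 48 vCPU, 16 vCPU left
host 2: place 48 vCPU, 16 vCPU left
host 3: place 47 vCPU, 17 vCPU left
host 4: place 43 vCPU, 21 vCPU left
host 5: place 35 vCPU, 29 vCPU left
host 4: place 19 vCPU, 2 vCPU left
host 5: place 19 vCPU, 10 vCPU left
host 3: place 17 vCPU, 0 vCPU left
host 1: place 16 vCPU, 0 vCPU left
host 2: place 13 vCPU, 3 vCPU left
host 5: place 10 vCPU, 0 vCPU left
host 6: place 10 vCPU, 54 vCPU left

6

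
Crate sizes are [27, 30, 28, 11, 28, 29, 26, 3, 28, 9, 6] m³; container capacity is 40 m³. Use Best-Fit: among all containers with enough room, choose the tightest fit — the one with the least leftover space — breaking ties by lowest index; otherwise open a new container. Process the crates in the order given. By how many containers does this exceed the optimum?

0

Best-Fit: [27] [30,3,6] [28,11] [28] [29,9] [26] [28] → 7 containers.
7 crates exceed 20 m³ (half the capacity), and no two of those can share a container, so at least 7 containers are needed.
So 7 is already optimal.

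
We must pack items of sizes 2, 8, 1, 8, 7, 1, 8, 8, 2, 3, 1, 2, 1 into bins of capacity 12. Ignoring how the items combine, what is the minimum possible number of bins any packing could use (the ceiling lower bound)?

Total size = 2 + 8 + 1 + 8 + 7 + 1 + 8 + 8 + 2 + 3 + 1 + 2 + 1 = 52.
⌈52 / 12⌉ = 5.

5 bins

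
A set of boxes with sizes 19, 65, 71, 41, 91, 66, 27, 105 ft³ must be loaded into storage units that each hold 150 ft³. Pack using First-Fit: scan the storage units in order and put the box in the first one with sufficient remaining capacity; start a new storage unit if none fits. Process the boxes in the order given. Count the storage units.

4

storage unit 1: place 19 ft³, 131 ft³ left
storage unit 1: place 65 ft³, 66 ft³ left
storage unit 2: place 71 ft³, 79 ft³ left
storage unit 1: place 41 ft³, 25 ft³ left
storage unit 3: place 91 ft³, 59 ft³ left
storage unit 2: place 66 ft³, 13 ft³ left
storage unit 3: place 27 ft³, 32 ft³ left
storage unit 4: place 105 ft³, 45 ft³ left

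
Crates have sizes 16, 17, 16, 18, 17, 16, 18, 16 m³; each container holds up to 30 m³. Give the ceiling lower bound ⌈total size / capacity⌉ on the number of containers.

5

Total size = 16 + 17 + 16 + 18 + 17 + 16 + 18 + 16 = 134 m³.
⌈134 / 30⌉ = 5.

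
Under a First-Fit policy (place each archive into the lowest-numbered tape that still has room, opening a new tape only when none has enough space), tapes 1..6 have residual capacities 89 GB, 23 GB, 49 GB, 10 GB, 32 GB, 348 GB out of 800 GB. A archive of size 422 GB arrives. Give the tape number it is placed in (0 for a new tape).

0

No tape has ≥ 422 GB free, so a new tape is opened.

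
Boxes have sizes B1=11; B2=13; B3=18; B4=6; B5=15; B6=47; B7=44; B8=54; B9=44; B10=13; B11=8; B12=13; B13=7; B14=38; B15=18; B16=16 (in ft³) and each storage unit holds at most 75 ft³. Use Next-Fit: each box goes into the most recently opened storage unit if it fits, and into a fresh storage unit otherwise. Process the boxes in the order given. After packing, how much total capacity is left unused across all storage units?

160

storage unit 1: place B1 (11 ft³), 64 ft³ left
storage unit 1: place B2 (13 ft³), 51 ft³ left
storage unit 1: place B3 (18 ft³), 33 ft³ left
storage unit 1: place B4 (6 ft³), 27 ft³ left
storage unit 1: place B5 (15 ft³), 12 ft³ left
storage unit 2: place B6 (47 ft³), 28 ft³ left
storage unit 3: place B7 (44 ft³), 31 ft³ left
storage unit 4: place B8 (54 ft³), 21 ft³ left
storage unit 5: place B9 (44 ft³), 31 ft³ left
storage unit 5: place B10 (13 ft³), 18 ft³ left
storage unit 5: place B11 (8 ft³), 10 ft³ left
storage unit 6: place B12 (13 ft³), 62 ft³ left
storage unit 6: place B13 (7 ft³), 55 ft³ left
storage unit 6: place B14 (38 ft³), 17 ft³ left
storage unit 7: place B15 (18 ft³), 57 ft³ left
storage unit 7: place B16 (16 ft³), 41 ft³ left
7 storage units × 75 ft³ = 525 ft³; used 365 ft³; unused 160 ft³.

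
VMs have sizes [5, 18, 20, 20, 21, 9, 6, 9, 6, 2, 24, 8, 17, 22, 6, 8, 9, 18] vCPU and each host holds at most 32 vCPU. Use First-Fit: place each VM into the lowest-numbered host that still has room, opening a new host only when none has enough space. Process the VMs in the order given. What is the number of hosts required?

8

Put 5 vCPU in host 1; 27 vCPU remain.
Put 18 vCPU in host 1; 9 vCPU remain.
Put 20 vCPU in host 2; 12 vCPU remain.
Put 20 vCPU in host 3; 12 vCPU remain.
Put 21 vCPU in host 4; 11 vCPU remain.
Put 9 vCPU in host 1; 0 vCPU remain.
Put 6 vCPU in host 2; 6 vCPU remain.
Put 9 vCPU in host 3; 3 vCPU remain.
Put 6 vCPU in host 2; 0 vCPU remain.
Put 2 vCPU in host 3; 1 vCPU remain.
Put 24 vCPU in host 5; 8 vCPU remain.
Put 8 vCPU in host 4; 3 vCPU remain.
Put 17 vCPU in host 6; 15 vCPU remain.
Put 22 vCPU in host 7; 10 vCPU remain.
Put 6 vCPU in host 5; 2 vCPU remain.
Put 8 vCPU in host 6; 7 vCPU remain.
Put 9 vCPU in host 7; 1 vCPU remain.
Put 18 vCPU in host 8; 14 vCPU remain.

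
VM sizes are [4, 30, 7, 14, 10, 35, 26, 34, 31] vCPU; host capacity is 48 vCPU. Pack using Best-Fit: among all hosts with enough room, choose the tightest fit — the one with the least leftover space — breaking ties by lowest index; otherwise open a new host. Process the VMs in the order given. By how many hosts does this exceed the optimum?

Best-Fit: [4,30,7] [14,10] [35] [26] [34] [31] → 6 hosts.
5 VMs exceed 24 vCPU (half the capacity), and no two of those can share a host, so at least 5 hosts are needed.
An optimal packing achieves that bound: [35,10] [34,14] [31,7,4] [30] [26] → 5 hosts.
Excess: 6 − 5 = 1.

1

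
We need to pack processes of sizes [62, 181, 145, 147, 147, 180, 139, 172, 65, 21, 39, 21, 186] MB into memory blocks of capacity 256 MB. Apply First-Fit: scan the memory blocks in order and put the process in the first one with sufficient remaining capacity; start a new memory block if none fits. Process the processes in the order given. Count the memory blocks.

8 memory blocks

Put 62 MB in memory block 1; 194 MB remain.
Put 181 MB in memory block 1; 13 MB remain.
Put 145 MB in memory block 2; 111 MB remain.
Put 147 MB in memory block 3; 109 MB remain.
Put 147 MB in memory block 4; 109 MB remain.
Put 180 MB in memory block 5; 76 MB remain.
Put 139 MB in memory block 6; 117 MB remain.
Put 172 MB in memory block 7; 84 MB remain.
Put 65 MB in memory block 2; 46 MB remain.
Put 21 MB in memory block 2; 25 MB remain.
Put 39 MB in memory block 3; 70 MB remain.
Put 21 MB in memory block 2; 4 MB remain.
Put 186 MB in memory block 8; 70 MB remain.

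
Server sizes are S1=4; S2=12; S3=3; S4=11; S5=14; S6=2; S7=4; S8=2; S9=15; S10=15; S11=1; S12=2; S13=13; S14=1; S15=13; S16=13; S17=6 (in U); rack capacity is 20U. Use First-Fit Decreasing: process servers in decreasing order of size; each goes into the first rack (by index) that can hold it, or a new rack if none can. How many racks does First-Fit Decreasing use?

Sorted descending: 15, 15, 14, 13, 13, 13, 12, 11, 6, 4, 4, 3, 2, 2, 2, 1, 1.
15U → rack 1 (remaining 5U)
15U → rack 2 (remaining 5U)
14U → rack 3 (remaining 6U)
13U → rack 4 (remaining 7U)
13U → rack 5 (remaining 7U)
13U → rack 6 (remaining 7U)
12U → rack 7 (remaining 8U)
11U → rack 8 (remaining 9U)
6U → rack 3 (remaining 0U)
4U → rack 1 (remaining 1U)
4U → rack 2 (remaining 1U)
3U → rack 4 (remaining 4U)
2U → rack 4 (remaining 2U)
2U → rack 4 (remaining 0U)
2U → rack 5 (remaining 5U)
1U → rack 1 (remaining 0U)
1U → rack 2 (remaining 0U)
Final racks: [15,4,1] [15,4,1] [14,6] [13,3,2,2] [13,2] [13] [12] [11].

8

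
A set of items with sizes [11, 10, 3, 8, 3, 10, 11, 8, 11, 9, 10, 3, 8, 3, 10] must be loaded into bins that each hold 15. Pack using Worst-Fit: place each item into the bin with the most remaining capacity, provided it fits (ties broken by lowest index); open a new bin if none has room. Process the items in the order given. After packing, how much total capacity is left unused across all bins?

47

bin 1: place 11, 4 left
bin 2: place 10, 5 left
bin 2: place 3, 2 left
bin 3: place 8, 7 left
bin 3: place 3, 4 left
bin 4: place 10, 5 left
bin 5: place 11, 4 left
bin 6: place 8, 7 left
bin 7: place 11, 4 left
bin 8: place 9, 6 left
bin 9: place 10, 5 left
bin 6: place 3, 4 left
bin 10: place 8, 7 left
bin 10: place 3, 4 left
bin 11: place 10, 5 left
11 bins × 15 = 165; used 118; unused 47.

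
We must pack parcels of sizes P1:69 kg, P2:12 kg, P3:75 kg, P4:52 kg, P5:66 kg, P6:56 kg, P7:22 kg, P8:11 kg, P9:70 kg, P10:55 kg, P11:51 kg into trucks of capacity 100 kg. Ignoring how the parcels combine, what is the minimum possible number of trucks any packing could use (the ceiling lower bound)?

6

Total size = 69 + 12 + 75 + 52 + 66 + 56 + 22 + 11 + 70 + 55 + 51 = 539 kg.
⌈539 / 100⌉ = 6.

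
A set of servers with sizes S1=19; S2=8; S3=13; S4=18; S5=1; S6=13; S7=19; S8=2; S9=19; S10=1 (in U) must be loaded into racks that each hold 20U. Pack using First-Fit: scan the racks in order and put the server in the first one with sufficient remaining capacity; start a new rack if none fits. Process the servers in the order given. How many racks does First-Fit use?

S1 (19U) → rack 1 (remaining 1U)
S2 (8U) → rack 2 (remaining 12U)
S3 (13U) → rack 3 (remaining 7U)
S4 (18U) → rack 4 (remaining 2U)
S5 (1U) → rack 1 (remaining 0U)
S6 (13U) → rack 5 (remaining 7U)
S7 (19U) → rack 6 (remaining 1U)
S8 (2U) → rack 2 (remaining 10U)
S9 (19U) → rack 7 (remaining 1U)
S10 (1U) → rack 2 (remaining 9U)
Final racks: [19,1] [8,2,1] [13] [18] [13] [19] [19].

7 racks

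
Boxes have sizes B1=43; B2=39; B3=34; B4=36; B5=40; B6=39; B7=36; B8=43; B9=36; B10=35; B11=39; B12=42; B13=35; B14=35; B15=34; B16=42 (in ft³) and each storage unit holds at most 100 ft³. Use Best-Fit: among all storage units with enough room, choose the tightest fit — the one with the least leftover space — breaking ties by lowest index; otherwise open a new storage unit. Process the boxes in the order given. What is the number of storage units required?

B1 (43 ft³) → storage unit 1 (remaining 57 ft³)
B2 (39 ft³) → storage unit 1 (remaining 18 ft³)
B3 (34 ft³) → storage unit 2 (remaining 66 ft³)
B4 (36 ft³) → storage unit 2 (remaining 30 ft³)
B5 (40 ft³) → storage unit 3 (remaining 60 ft³)
B6 (39 ft³) → storage unit 3 (remaining 21 ft³)
B7 (36 ft³) → storage unit 4 (remaining 64 ft³)
B8 (43 ft³) → storage unit 4 (remaining 21 ft³)
B9 (36 ft³) → storage unit 5 (remaining 64 ft³)
B10 (35 ft³) → storage unit 5 (remaining 29 ft³)
B11 (39 ft³) → storage unit 6 (remaining 61 ft³)
B12 (42 ft³) → storage unit 6 (remaining 19 ft³)
B13 (35 ft³) → storage unit 7 (remaining 65 ft³)
B14 (35 ft³) → storage unit 7 (remaining 30 ft³)
B15 (34 ft³) → storage unit 8 (remaining 66 ft³)
B16 (42 ft³) → storage unit 8 (remaining 24 ft³)

8 storage units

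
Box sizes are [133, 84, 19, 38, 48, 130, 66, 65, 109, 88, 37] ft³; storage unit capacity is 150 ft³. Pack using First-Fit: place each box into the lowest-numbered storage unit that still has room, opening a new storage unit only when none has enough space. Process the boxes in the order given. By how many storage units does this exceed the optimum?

1

First-Fit: [133] [84,19,38] [48,66] [130] [65,37] [109] [88] → 7 storage units.
Total size 817 ft³; any packing needs at least ⌈817/150⌉ = 6 storage units.
An optimal packing achieves that bound: [133] [130,19] [109,38] [88,48] [84,66] [65,37] → 6 storage units.
Excess: 7 − 6 = 1.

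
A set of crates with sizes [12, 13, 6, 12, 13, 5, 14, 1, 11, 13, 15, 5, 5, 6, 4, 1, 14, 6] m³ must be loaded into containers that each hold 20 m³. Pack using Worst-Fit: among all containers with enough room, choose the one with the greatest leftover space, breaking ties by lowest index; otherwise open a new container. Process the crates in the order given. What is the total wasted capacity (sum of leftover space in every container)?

Put 12 m³ in container 1; 8 m³ remain.
Put 13 m³ in container 2; 7 m³ remain.
Put 6 m³ in container 1; 2 m³ remain.
Put 12 m³ in container 3; 8 m³ remain.
Put 13 m³ in container 4; 7 m³ remain.
Put 5 m³ in container 3; 3 m³ remain.
Put 14 m³ in container 5; 6 m³ remain.
Put 1 m³ in container 2; 6 m³ remain.
Put 11 m³ in container 6; 9 m³ remain.
Put 13 m³ in container 7; 7 m³ remain.
Put 15 m³ in container 8; 5 m³ remain.
Put 5 m³ in container 6; 4 m³ remain.
Put 5 m³ in container 4; 2 m³ remain.
Put 6 m³ in container 7; 1 m³ remain.
Put 4 m³ in container 2; 2 m³ remain.
Put 1 m³ in container 5; 5 m³ remain.
Put 14 m³ in container 9; 6 m³ remain.
Put 6 m³ in container 9; 0 m³ remain.
9 containers × 20 m³ = 180 m³; used 156 m³; unused 24 m³.

24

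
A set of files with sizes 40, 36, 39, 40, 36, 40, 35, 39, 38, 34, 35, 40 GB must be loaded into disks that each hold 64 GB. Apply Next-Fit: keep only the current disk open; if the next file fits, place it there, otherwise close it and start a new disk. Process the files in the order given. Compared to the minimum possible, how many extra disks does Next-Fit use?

Next-Fit: [40] [36] [39] [40] [36] [40] [35] [39] [38] [34] [35] [40] → 12 disks.
12 files exceed 32 GB (half the capacity), and no two of those can share a disk, so at least 12 disks are needed.
So 12 is already optimal.

0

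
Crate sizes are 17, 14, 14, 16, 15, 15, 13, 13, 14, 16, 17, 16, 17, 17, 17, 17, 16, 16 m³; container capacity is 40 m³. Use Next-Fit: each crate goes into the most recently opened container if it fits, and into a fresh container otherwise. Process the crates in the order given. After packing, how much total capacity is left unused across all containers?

80

17 m³ → container 1 (remaining 23 m³)
14 m³ → container 1 (remaining 9 m³)
14 m³ → container 2 (remaining 26 m³)
16 m³ → container 2 (remaining 10 m³)
15 m³ → container 3 (remaining 25 m³)
15 m³ → container 3 (remaining 10 m³)
13 m³ → container 4 (remaining 27 m³)
13 m³ → container 4 (remaining 14 m³)
14 m³ → container 4 (remaining 0 m³)
16 m³ → container 5 (remaining 24 m³)
17 m³ → container 5 (remaining 7 m³)
16 m³ → container 6 (remaining 24 m³)
17 m³ → container 6 (remaining 7 m³)
17 m³ → container 7 (remaining 23 m³)
17 m³ → container 7 (remaining 6 m³)
17 m³ → container 8 (remaining 23 m³)
16 m³ → container 8 (remaining 7 m³)
16 m³ → container 9 (remaining 24 m³)
9 containers × 40 m³ = 360 m³; used 280 m³; unused 80 m³.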